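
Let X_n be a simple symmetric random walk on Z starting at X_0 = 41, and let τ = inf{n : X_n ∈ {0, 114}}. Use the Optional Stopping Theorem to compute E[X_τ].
E[X_τ] = 41

X_n is a martingale and τ is a bounded-mean stopping time (indeed τ is finite a.s. with bounded expectation since the walk is in a bounded region). By the OST, E[X_τ] = E[X_0] = 41. Equivalently: E[X_τ] = 114 · P(hit 114 first) + 0 · P(hit 0 first) = 114 · (41/114) = 41.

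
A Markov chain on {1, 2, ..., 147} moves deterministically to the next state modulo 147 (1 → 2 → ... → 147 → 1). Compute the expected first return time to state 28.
E[T_28 | X_0 = 28] = 147

The chain cycles deterministically, so starting at state 28 it returns in exactly 147 steps. Equivalently, the stationary distribution is uniform π_j = 1/147 for every state j, so by Kac's formula E[T_28] = 1/π_28 = 147.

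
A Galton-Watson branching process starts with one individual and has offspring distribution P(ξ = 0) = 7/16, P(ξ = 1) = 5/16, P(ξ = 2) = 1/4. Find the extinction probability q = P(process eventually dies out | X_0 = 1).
q = 1

Mean offspring μ = 0·7/16 + 1·5/16 + 2·1/4 = 13/16 ≤ 1. For μ ≤ 1 with offspring not concentrated at 1, the Galton-Watson process goes extinct almost surely, so q = 1.
(Algebraic check: The pgf is f(s) = 7/16 + 5/16·s + 1/4·s². The extinction probability q is the smallest fixed point of f in [0, 1]. Setting s = f(s):
  1/4·s² + (5/16 − 1)·s + 7/16 = 0
  1/4·s² − (7/16 + 1/4)·s + 7/16 = 0
which factors as (s − 1)·(1/4·s − 7/16) = 0, giving roots s = 1 and s = (7/16)/(1/4) = 7/4. Since 7/4 ≥ 1, the smallest root in [0, 1] is s = 1.)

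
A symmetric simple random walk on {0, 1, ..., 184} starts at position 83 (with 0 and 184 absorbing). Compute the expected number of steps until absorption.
E[τ | X_0 = 83] = 8383

Let v_k = E[τ | X_0 = k]. Boundary: v_0 = v_184 = 0. Recurrence: v_k = 1 + (v_{k-1} + v_{k+1})/2 for 1 ≤ k ≤ 183. The particular solution to v_k − (v_{k-1} + v_{k+1})/2 = 1 is v_k = −k^2. Adding homogeneous solution A + B k and matching boundaries gives v_k = k (184 − k). Substituting k = 83: v_83 = 83 · 101 = 8383.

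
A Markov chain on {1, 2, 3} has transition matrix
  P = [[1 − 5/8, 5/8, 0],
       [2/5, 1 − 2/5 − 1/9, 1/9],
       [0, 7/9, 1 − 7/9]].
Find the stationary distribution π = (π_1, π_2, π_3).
π = (14/39, 175/312, 25/312)

This is a birth-death chain on three states, which satisfies detailed balance: π_1 · P_{12} = π_2 · P_{21} and π_2 · P_{23} = π_3 · P_{32}.
From π_1 · 5/8 = π_2 · 2/5: π_2/π_1 = (5/8)/(2/5) = 25/16.
From π_2 · 1/9 = π_3 · 7/9: π_3/π_2 = (1/9)/(7/9) = 1/7.
Take π_1 proportional to 1; then unnormalized π = (1, 25/16, 25/112). Normalize by dividing by the sum 39/14:
  π = (14/39, 175/312, 25/312).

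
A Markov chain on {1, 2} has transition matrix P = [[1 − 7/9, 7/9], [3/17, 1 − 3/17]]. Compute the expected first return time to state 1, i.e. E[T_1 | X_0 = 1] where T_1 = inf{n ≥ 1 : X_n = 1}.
E[T_1 | X_0 = 1] = 1/π_1 = 146/27

For an irreducible recurrent Markov chain with stationary distribution π, E[T_i | X_0 = i] = 1/π_i (Kac's formula). Here π_1 = (3/17)/(7/9 + 3/17) = (3/17)/(146/153) = 27/146, so E[T_1 | X_0 = 1] = 1/π_1 = (7/9 + 3/17)/(3/17) = (146/153)/(3/17) = 146/27.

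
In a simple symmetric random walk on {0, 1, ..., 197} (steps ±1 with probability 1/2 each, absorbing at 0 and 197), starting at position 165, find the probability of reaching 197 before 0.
P(hit 197 before 0) = 165/197

Let u_k = P(hit 197 before 0 | start at k). Then u_0 = 0, u_197 = 1, and u_k = u_{k-1}/2 + u_{k+1}/2 for 1 ≤ k ≤ 196. This harmonic recurrence is solved by u_k = k/197, giving u_165 = 165/197.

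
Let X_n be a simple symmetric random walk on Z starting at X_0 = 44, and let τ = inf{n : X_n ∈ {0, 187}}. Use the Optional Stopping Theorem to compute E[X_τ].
E[X_τ] = 44

X_n is a martingale and τ is a bounded-mean stopping time (indeed τ is finite a.s. with bounded expectation since the walk is in a bounded region). By the OST, E[X_τ] = E[X_0] = 44. Equivalently: E[X_τ] = 187 · P(hit 187 first) + 0 · P(hit 0 first) = 187 · (44/187) = 44.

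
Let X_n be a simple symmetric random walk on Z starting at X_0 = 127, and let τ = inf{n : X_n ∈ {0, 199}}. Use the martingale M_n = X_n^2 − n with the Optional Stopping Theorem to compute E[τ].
E[τ] = 9144

M_n = X_n^2 − n is a martingale (since E[X_{n+1}^2 | F_n] = X_n^2 + 1). By OST (τ has finite mean in a bounded region), E[M_τ] = E[M_0] = X_0^2 − 0 = 127^2 = 16129. Also E[M_τ] = E[X_τ^2] − E[τ]. The walk exits at 0 or 199, with P(hit 199 first) = 127/199, so E[X_τ^2] = 199^2 · 127/199 + 0 = 25273. Thus E[τ] = E[X_τ^2] − E[M_τ] = 25273 − 16129 = 9144 = 127(199 − 127) = 9144.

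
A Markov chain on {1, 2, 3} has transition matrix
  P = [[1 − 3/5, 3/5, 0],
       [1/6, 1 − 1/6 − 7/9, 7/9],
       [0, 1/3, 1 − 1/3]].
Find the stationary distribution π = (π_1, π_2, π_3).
π = (1/13, 18/65, 42/65)

This is a birth-death chain on three states, which satisfies detailed balance: π_1 · P_{12} = π_2 · P_{21} and π_2 · P_{23} = π_3 · P_{32}.
From π_1 · 3/5 = π_2 · 1/6: π_2/π_1 = (3/5)/(1/6) = 18/5.
From π_2 · 7/9 = π_3 · 1/3: π_3/π_2 = (7/9)/(1/3) = 7/3.
Take π_1 proportional to 1; then unnormalized π = (1, 18/5, 42/5). Normalize by dividing by the sum 13:
  π = (1/13, 18/65, 42/65).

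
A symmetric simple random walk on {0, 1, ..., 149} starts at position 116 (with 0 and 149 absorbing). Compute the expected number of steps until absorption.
E[τ | X_0 = 116] = 3828

Let v_k = E[τ | X_0 = k]. Boundary: v_0 = v_149 = 0. Recurrence: v_k = 1 + (v_{k-1} + v_{k+1})/2 for 1 ≤ k ≤ 148. The particular solution to v_k − (v_{k-1} + v_{k+1})/2 = 1 is v_k = −k^2. Adding homogeneous solution A + B k and matching boundaries gives v_k = k (149 − k). Substituting k = 116: v_116 = 116 · 33 = 3828.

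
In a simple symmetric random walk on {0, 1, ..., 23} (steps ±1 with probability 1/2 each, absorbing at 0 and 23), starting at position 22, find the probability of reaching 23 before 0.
P(hit 23 before 0) = 22/23

Let u_k = P(hit 23 before 0 | start at k). Then u_0 = 0, u_23 = 1, and u_k = u_{k-1}/2 + u_{k+1}/2 for 1 ≤ k ≤ 22. This harmonic recurrence is solved by u_k = k/23, giving u_22 = 22/23.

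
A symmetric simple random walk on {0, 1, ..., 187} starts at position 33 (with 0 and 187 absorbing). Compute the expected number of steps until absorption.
E[τ | X_0 = 33] = 5082

Let v_k = E[τ | X_0 = k]. Boundary: v_0 = v_187 = 0. Recurrence: v_k = 1 + (v_{k-1} + v_{k+1})/2 for 1 ≤ k ≤ 186. The particular solution to v_k − (v_{k-1} + v_{k+1})/2 = 1 is v_k = −k^2. Adding homogeneous solution A + B k and matching boundaries gives v_k = k (187 − k). Substituting k = 33: v_33 = 33 · 154 = 5082.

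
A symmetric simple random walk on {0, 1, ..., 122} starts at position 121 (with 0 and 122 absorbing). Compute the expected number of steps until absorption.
E[τ | X_0 = 121] = 121

Let v_k = E[τ | X_0 = k]. Boundary: v_0 = v_122 = 0. Recurrence: v_k = 1 + (v_{k-1} + v_{k+1})/2 for 1 ≤ k ≤ 121. The particular solution to v_k − (v_{k-1} + v_{k+1})/2 = 1 is v_k = −k^2. Adding homogeneous solution A + B k and matching boundaries gives v_k = k (122 − k). Substituting k = 121: v_121 = 121 · 1 = 121.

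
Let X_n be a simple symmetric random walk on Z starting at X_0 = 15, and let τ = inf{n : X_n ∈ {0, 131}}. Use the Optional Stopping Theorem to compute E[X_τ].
E[X_τ] = 15

X_n is a martingale and τ is a bounded-mean stopping time (indeed τ is finite a.s. with bounded expectation since the walk is in a bounded region). By the OST, E[X_τ] = E[X_0] = 15. Equivalently: E[X_τ] = 131 · P(hit 131 first) + 0 · P(hit 0 first) = 131 · (15/131) = 15.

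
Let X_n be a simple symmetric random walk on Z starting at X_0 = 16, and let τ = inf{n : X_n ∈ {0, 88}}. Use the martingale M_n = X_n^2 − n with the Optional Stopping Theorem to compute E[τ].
E[τ] = 1152

M_n = X_n^2 − n is a martingale (since E[X_{n+1}^2 | F_n] = X_n^2 + 1). By OST (τ has finite mean in a bounded region), E[M_τ] = E[M_0] = X_0^2 − 0 = 16^2 = 256. Also E[M_τ] = E[X_τ^2] − E[τ]. The walk exits at 0 or 88, with P(hit 88 first) = 16/88, so E[X_τ^2] = 88^2 · 16/88 + 0 = 1408. Thus E[τ] = E[X_τ^2] − E[M_τ] = 1408 − 256 = 1152 = 16(88 − 16) = 1152.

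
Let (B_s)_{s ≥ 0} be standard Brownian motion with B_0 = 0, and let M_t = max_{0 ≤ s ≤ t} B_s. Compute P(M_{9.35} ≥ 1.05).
P(M_{9.35} ≥ 1.05) = 2·P(B_{9.35} ≥ 1.05) = 2(1 − Φ(1.05/√9.35)) ≈ 0.7313

By the reflection principle for Brownian motion, P(M_t ≥ a) = 2 · P(B_t ≥ a) for a ≥ 0. Since B_t ~ N(0, t), P(B_t ≥ 1.05) = 1 − Φ(1.05/√t) = 1 − Φ(1.05/√9.35) = 1 − Φ(0.3434). So
  P(M_{9.35} ≥ 1.05) = 2(1 − Φ(0.3434)) ≈ 0.7313.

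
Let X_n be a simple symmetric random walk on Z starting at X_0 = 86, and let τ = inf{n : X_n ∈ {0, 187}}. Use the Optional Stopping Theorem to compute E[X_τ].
E[X_τ] = 86

X_n is a martingale and τ is a bounded-mean stopping time (indeed τ is finite a.s. with bounded expectation since the walk is in a bounded region). By the OST, E[X_τ] = E[X_0] = 86. Equivalently: E[X_τ] = 187 · P(hit 187 first) + 0 · P(hit 0 first) = 187 · (86/187) = 86.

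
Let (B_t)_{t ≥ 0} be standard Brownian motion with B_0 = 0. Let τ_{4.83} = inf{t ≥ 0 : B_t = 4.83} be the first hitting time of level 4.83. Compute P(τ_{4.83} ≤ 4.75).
P(τ_{4.83} ≤ 4.75) = 2(1 − Φ(4.83/√4.75)) = 2(1 − Φ(2.2162)) ≈ 0.0267

By the reflection principle for standard BM, P(τ_b ≤ t) = 2 · P(B_t ≥ b). Since B_t ~ N(0, t), P(B_t ≥ 4.83) = 1 − Φ(4.83/√t) = 1 − Φ(4.83/√4.75) = 1 − Φ(2.2162) ≈ 0.01334. Doubling: P(τ_{4.83} ≤ 4.75) ≈ 2 · 0.01334 = 0.02668 ≈ 0.0267.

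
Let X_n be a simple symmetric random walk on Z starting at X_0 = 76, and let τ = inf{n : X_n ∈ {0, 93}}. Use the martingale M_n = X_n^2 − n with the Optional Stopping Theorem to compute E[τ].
E[τ] = 1292

M_n = X_n^2 − n is a martingale (since E[X_{n+1}^2 | F_n] = X_n^2 + 1). By OST (τ has finite mean in a bounded region), E[M_τ] = E[M_0] = X_0^2 − 0 = 76^2 = 5776. Also E[M_τ] = E[X_τ^2] − E[τ]. The walk exits at 0 or 93, with P(hit 93 first) = 76/93, so E[X_τ^2] = 93^2 · 76/93 + 0 = 7068. Thus E[τ] = E[X_τ^2] − E[M_τ] = 7068 − 5776 = 1292 = 76(93 − 76) = 1292.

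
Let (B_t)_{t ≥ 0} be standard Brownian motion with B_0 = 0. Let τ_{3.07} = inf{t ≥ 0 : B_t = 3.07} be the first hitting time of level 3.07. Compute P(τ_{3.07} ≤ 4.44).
P(τ_{3.07} ≤ 4.44) = 2(1 − Φ(3.07/√4.44)) = 2(1 − Φ(1.4570)) ≈ 0.1451

By the reflection principle for standard BM, P(τ_b ≤ t) = 2 · P(B_t ≥ b). Since B_t ~ N(0, t), P(B_t ≥ 3.07) = 1 − Φ(3.07/√t) = 1 − Φ(3.07/√4.44) = 1 − Φ(1.4570) ≈ 0.07256. Doubling: P(τ_{3.07} ≤ 4.44) ≈ 2 · 0.07256 = 0.14512 ≈ 0.1451.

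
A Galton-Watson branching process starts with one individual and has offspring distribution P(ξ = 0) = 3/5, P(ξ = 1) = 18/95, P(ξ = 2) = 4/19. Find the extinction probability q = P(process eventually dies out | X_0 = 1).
q = 1

Mean offspring μ = 0·3/5 + 1·18/95 + 2·4/19 = 58/95 ≤ 1. For μ ≤ 1 with offspring not concentrated at 1, the Galton-Watson process goes extinct almost surely, so q = 1.
(Algebraic check: The pgf is f(s) = 3/5 + 18/95·s + 4/19·s². The extinction probability q is the smallest fixed point of f in [0, 1]. Setting s = f(s):
  4/19·s² + (18/95 − 1)·s + 3/5 = 0
  4/19·s² − (3/5 + 4/19)·s + 3/5 = 0
which factors as (s − 1)·(4/19·s − 3/5) = 0, giving roots s = 1 and s = (3/5)/(4/19) = 57/20. Since 57/20 ≥ 1, the smallest root in [0, 1] is s = 1.)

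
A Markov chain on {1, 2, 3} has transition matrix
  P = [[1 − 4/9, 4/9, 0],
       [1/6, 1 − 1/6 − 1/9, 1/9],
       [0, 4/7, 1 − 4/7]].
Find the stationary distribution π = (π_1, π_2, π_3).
π = (27/113, 72/113, 14/113)

This is a birth-death chain on three states, which satisfies detailed balance: π_1 · P_{12} = π_2 · P_{21} and π_2 · P_{23} = π_3 · P_{32}.
From π_1 · 4/9 = π_2 · 1/6: π_2/π_1 = (4/9)/(1/6) = 8/3.
From π_2 · 1/9 = π_3 · 4/7: π_3/π_2 = (1/9)/(4/7) = 7/36.
Take π_1 proportional to 1; then unnormalized π = (1, 8/3, 14/27). Normalize by dividing by the sum 113/27:
  π = (27/113, 72/113, 14/113).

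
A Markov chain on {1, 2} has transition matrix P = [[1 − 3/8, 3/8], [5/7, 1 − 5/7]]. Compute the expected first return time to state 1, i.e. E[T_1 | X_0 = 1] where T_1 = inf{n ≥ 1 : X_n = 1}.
E[T_1 | X_0 = 1] = 1/π_1 = 61/40

For an irreducible recurrent Markov chain with stationary distribution π, E[T_i | X_0 = i] = 1/π_i (Kac's formula). Here π_1 = (5/7)/(3/8 + 5/7) = (5/7)/(61/56) = 40/61, so E[T_1 | X_0 = 1] = 1/π_1 = (3/8 + 5/7)/(5/7) = (61/56)/(5/7) = 61/40.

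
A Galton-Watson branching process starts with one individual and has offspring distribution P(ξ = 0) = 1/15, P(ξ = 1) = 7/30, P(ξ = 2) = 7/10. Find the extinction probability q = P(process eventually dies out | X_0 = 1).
q = 2/21

The pgf is f(s) = 1/15 + 7/30·s + 7/10·s². The extinction probability q is the smallest fixed point of f in [0, 1]. Setting s = f(s):
  7/10·s² + (7/30 − 1)·s + 1/15 = 0
  7/10·s² − (1/15 + 7/10)·s + 1/15 = 0
which factors as (s − 1)·(7/10·s − 1/15) = 0, giving roots s = 1 and s = (1/15)/(7/10) = 2/21.
Mean offspring μ = 7/30 + 2·7/10 = 49/30 > 1 (supercritical), so q < 1. The extinction probability is the smaller root: q = (1/15)/(7/10) = 2/21.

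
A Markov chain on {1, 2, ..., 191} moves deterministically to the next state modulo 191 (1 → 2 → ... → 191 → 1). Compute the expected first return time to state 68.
E[T_68 | X_0 = 68] = 191

The chain cycles deterministically, so starting at state 68 it returns in exactly 191 steps. Equivalently, the stationary distribution is uniform π_j = 1/191 for every state j, so by Kac's formula E[T_68] = 1/π_68 = 191.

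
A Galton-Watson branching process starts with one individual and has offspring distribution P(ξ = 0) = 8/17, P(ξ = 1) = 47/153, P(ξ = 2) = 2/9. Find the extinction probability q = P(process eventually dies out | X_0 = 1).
q = 1

Mean offspring μ = 0·8/17 + 1·47/153 + 2·2/9 = 115/153 ≤ 1. For μ ≤ 1 with offspring not concentrated at 1, the Galton-Watson process goes extinct almost surely, so q = 1.
(Algebraic check: The pgf is f(s) = 8/17 + 47/153·s + 2/9·s². The extinction probability q is the smallest fixed point of f in [0, 1]. Setting s = f(s):
  2/9·s² + (47/153 − 1)·s + 8/17 = 0
  2/9·s² − (8/17 + 2/9)·s + 8/17 = 0
which factors as (s − 1)·(2/9·s − 8/17) = 0, giving roots s = 1 and s = (8/17)/(2/9) = 36/17. Since 36/17 ≥ 1, the smallest root in [0, 1] is s = 1.)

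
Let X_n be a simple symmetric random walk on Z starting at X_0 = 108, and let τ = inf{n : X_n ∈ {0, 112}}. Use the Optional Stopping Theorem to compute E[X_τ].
E[X_τ] = 108

X_n is a martingale and τ is a bounded-mean stopping time (indeed τ is finite a.s. with bounded expectation since the walk is in a bounded region). By the OST, E[X_τ] = E[X_0] = 108. Equivalently: E[X_τ] = 112 · P(hit 112 first) + 0 · P(hit 0 first) = 112 · (108/112) = 108.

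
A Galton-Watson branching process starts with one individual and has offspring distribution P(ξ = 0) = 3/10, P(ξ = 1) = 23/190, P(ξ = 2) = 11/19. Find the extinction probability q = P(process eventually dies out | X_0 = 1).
q = 57/110

The pgf is f(s) = 3/10 + 23/190·s + 11/19·s². The extinction probability q is the smallest fixed point of f in [0, 1]. Setting s = f(s):
  11/19·s² + (23/190 − 1)·s + 3/10 = 0
  11/19·s² − (3/10 + 11/19)·s + 3/10 = 0
which factors as (s − 1)·(11/19·s − 3/10) = 0, giving roots s = 1 and s = (3/10)/(11/19) = 57/110.
Mean offspring μ = 23/190 + 2·11/19 = 243/190 > 1 (supercritical), so q < 1. The extinction probability is the smaller root: q = (3/10)/(11/19) = 57/110.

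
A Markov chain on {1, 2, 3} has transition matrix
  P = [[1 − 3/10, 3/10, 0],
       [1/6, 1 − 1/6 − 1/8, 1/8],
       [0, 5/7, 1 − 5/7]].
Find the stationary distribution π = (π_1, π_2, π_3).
π = (200/623, 360/623, 9/89)

This is a birth-death chain on three states, which satisfies detailed balance: π_1 · P_{12} = π_2 · P_{21} and π_2 · P_{23} = π_3 · P_{32}.
From π_1 · 3/10 = π_2 · 1/6: π_2/π_1 = (3/10)/(1/6) = 9/5.
From π_2 · 1/8 = π_3 · 5/7: π_3/π_2 = (1/8)/(5/7) = 7/40.
Take π_1 proportional to 1; then unnormalized π = (1, 9/5, 63/200). Normalize by dividing by the sum 623/200:
  π = (200/623, 360/623, 9/89).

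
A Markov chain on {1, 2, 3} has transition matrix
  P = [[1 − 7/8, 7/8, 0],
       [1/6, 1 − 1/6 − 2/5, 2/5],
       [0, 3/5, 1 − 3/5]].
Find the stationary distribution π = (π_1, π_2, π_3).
π = (4/39, 7/13, 14/39)

This is a birth-death chain on three states, which satisfies detailed balance: π_1 · P_{12} = π_2 · P_{21} and π_2 · P_{23} = π_3 · P_{32}.
From π_1 · 7/8 = π_2 · 1/6: π_2/π_1 = (7/8)/(1/6) = 21/4.
From π_2 · 2/5 = π_3 · 3/5: π_3/π_2 = (2/5)/(3/5) = 2/3.
Take π_1 proportional to 1; then unnormalized π = (1, 21/4, 7/2). Normalize by dividing by the sum 39/4:
  π = (4/39, 7/13, 14/39).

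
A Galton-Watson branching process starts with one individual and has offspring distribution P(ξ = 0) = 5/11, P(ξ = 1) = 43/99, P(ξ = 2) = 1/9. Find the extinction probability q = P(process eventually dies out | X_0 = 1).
q = 1

Mean offspring μ = 0·5/11 + 1·43/99 + 2·1/9 = 65/99 ≤ 1. For μ ≤ 1 with offspring not concentrated at 1, the Galton-Watson process goes extinct almost surely, so q = 1.
(Algebraic check: The pgf is f(s) = 5/11 + 43/99·s + 1/9·s². The extinction probability q is the smallest fixed point of f in [0, 1]. Setting s = f(s):
  1/9·s² + (43/99 − 1)·s + 5/11 = 0
  1/9·s² − (5/11 + 1/9)·s + 5/11 = 0
which factors as (s − 1)·(1/9·s − 5/11) = 0, giving roots s = 1 and s = (5/11)/(1/9) = 45/11. Since 45/11 ≥ 1, the smallest root in [0, 1] is s = 1.)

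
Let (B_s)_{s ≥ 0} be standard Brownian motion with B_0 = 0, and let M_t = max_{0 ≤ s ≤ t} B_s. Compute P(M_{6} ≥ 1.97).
P(M_{6} ≥ 1.97) = 2·P(B_{6} ≥ 1.97) = 2(1 − Φ(1.97/√6)) ≈ 0.4213

By the reflection principle for Brownian motion, P(M_t ≥ a) = 2 · P(B_t ≥ a) for a ≥ 0. Since B_t ~ N(0, t), P(B_t ≥ 1.97) = 1 − Φ(1.97/√t) = 1 − Φ(1.97/√6) = 1 − Φ(0.8042). So
  P(M_{6} ≥ 1.97) = 2(1 − Φ(0.8042)) ≈ 0.4213.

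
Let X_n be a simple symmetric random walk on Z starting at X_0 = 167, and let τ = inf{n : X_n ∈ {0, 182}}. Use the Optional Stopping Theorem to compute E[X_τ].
E[X_τ] = 167

X_n is a martingale and τ is a bounded-mean stopping time (indeed τ is finite a.s. with bounded expectation since the walk is in a bounded region). By the OST, E[X_τ] = E[X_0] = 167. Equivalently: E[X_τ] = 182 · P(hit 182 first) + 0 · P(hit 0 first) = 182 · (167/182) = 167.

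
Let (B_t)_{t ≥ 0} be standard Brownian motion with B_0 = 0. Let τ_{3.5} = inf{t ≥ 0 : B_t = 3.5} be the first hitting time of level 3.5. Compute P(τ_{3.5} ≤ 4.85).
P(τ_{3.5} ≤ 4.85) = 2(1 − Φ(3.5/√4.85)) = 2(1 − Φ(1.5893)) ≈ 0.1120

By the reflection principle for standard BM, P(τ_b ≤ t) = 2 · P(B_t ≥ b). Since B_t ~ N(0, t), P(B_t ≥ 3.5) = 1 − Φ(3.5/√t) = 1 − Φ(3.5/√4.85) = 1 − Φ(1.5893) ≈ 0.05600. Doubling: P(τ_{3.5} ≤ 4.85) ≈ 2 · 0.05600 = 0.11200 ≈ 0.1120.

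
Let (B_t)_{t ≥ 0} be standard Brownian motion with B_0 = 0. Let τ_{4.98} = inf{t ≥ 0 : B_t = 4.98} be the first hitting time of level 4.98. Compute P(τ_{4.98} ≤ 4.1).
P(τ_{4.98} ≤ 4.1) = 2(1 − Φ(4.98/√4.1)) = 2(1 − Φ(2.4594)) ≈ 0.0139

By the reflection principle for standard BM, P(τ_b ≤ t) = 2 · P(B_t ≥ b). Since B_t ~ N(0, t), P(B_t ≥ 4.98) = 1 − Φ(4.98/√t) = 1 − Φ(4.98/√4.1) = 1 − Φ(2.4594) ≈ 0.00696. Doubling: P(τ_{4.98} ≤ 4.1) ≈ 2 · 0.00696 = 0.01392 ≈ 0.0139.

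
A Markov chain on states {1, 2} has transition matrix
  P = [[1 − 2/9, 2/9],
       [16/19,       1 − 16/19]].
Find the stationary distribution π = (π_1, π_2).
π_1 = 72/91, π_2 = 19/91

Solve πP = π with π_1 + π_2 = 1. From πP = π: π_1 · (1 − 2/9) + π_2 · 16/19 = π_1 ⇒ π_2 · 16/19 = π_1 · 2/9 ⇒ π_2/π_1 = (2/9)/(16/19) = 19/72. Together with π_1 + π_2 = 1:
  π_1 = (16/19)/(2/9 + 16/19) = (16/19)/(182/171) = 72/91,
  π_2 = (2/9)/(2/9 + 16/19) = (2/9)/(182/171) = 19/91.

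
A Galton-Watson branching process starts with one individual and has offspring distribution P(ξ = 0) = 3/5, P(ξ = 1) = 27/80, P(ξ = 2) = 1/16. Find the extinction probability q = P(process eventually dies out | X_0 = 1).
q = 1

Mean offspring μ = 0·3/5 + 1·27/80 + 2·1/16 = 37/80 ≤ 1. For μ ≤ 1 with offspring not concentrated at 1, the Galton-Watson process goes extinct almost surely, so q = 1.
(Algebraic check: The pgf is f(s) = 3/5 + 27/80·s + 1/16·s². The extinction probability q is the smallest fixed point of f in [0, 1]. Setting s = f(s):
  1/16·s² + (27/80 − 1)·s + 3/5 = 0
  1/16·s² − (3/5 + 1/16)·s + 3/5 = 0
which factors as (s − 1)·(1/16·s − 3/5) = 0, giving roots s = 1 and s = (3/5)/(1/16) = 48/5. Since 48/5 ≥ 1, the smallest root in [0, 1] is s = 1.)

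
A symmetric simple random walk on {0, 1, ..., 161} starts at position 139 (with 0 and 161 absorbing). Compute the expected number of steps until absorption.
E[τ | X_0 = 139] = 3058

Let v_k = E[τ | X_0 = k]. Boundary: v_0 = v_161 = 0. Recurrence: v_k = 1 + (v_{k-1} + v_{k+1})/2 for 1 ≤ k ≤ 160. The particular solution to v_k − (v_{k-1} + v_{k+1})/2 = 1 is v_k = −k^2. Adding homogeneous solution A + B k and matching boundaries gives v_k = k (161 − k). Substituting k = 139: v_139 = 139 · 22 = 3058.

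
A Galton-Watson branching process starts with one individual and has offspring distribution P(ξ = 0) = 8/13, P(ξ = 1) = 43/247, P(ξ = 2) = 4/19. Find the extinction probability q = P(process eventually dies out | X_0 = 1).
q = 1

Mean offspring μ = 0·8/13 + 1·43/247 + 2·4/19 = 147/247 ≤ 1. For μ ≤ 1 with offspring not concentrated at 1, the Galton-Watson process goes extinct almost surely, so q = 1.
(Algebraic check: The pgf is f(s) = 8/13 + 43/247·s + 4/19·s². The extinction probability q is the smallest fixed point of f in [0, 1]. Setting s = f(s):
  4/19·s² + (43/247 − 1)·s + 8/13 = 0
  4/19·s² − (8/13 + 4/19)·s + 8/13 = 0
which factors as (s − 1)·(4/19·s − 8/13) = 0, giving roots s = 1 and s = (8/13)/(4/19) = 38/13. Since 38/13 ≥ 1, the smallest root in [0, 1] is s = 1.)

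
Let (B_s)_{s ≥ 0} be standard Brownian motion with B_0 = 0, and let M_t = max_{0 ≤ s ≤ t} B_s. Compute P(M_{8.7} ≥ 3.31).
P(M_{8.7} ≥ 3.31) = 2·P(B_{8.7} ≥ 3.31) = 2(1 − Φ(3.31/√8.7)) ≈ 0.2618

By the reflection principle for Brownian motion, P(M_t ≥ a) = 2 · P(B_t ≥ a) for a ≥ 0. Since B_t ~ N(0, t), P(B_t ≥ 3.31) = 1 − Φ(3.31/√t) = 1 − Φ(3.31/√8.7) = 1 − Φ(1.1222). So
  P(M_{8.7} ≥ 3.31) = 2(1 − Φ(1.1222)) ≈ 0.2618.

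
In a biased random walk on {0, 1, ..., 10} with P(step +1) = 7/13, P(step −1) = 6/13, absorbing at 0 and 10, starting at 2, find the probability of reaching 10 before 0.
P(hit 10 before 0) = (1 − (6/7)^2) / (1 − (6/7)^10) = 5764801/17077621

Let u_k denote P(reach 10 before 0 | start at k). Boundary: u_0 = 0, u_10 = 1. Recurrence: u_k = 7/13·u_{k+1} + 6/13·u_{k-1} for 1 ≤ k ≤ 9. Try u_k = A + B·r^k with r = q/p = (6/13)/(7/13) = 6/7. Substitution satisfies the recurrence; boundary conditions give:
  u_k = (1 − r^k) / (1 − r^N) = (1 − (6/7)^2) / (1 − (6/7)^10) = 5764801/17077621.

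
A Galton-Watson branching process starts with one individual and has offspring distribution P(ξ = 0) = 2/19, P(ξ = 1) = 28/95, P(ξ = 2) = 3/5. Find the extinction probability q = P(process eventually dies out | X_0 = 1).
q = 10/57

The pgf is f(s) = 2/19 + 28/95·s + 3/5·s². The extinction probability q is the smallest fixed point of f in [0, 1]. Setting s = f(s):
  3/5·s² + (28/95 − 1)·s + 2/19 = 0
  3/5·s² − (2/19 + 3/5)·s + 2/19 = 0
which factors as (s − 1)·(3/5·s − 2/19) = 0, giving roots s = 1 and s = (2/19)/(3/5) = 10/57.
Mean offspring μ = 28/95 + 2·3/5 = 142/95 > 1 (supercritical), so q < 1. The extinction probability is the smaller root: q = (2/19)/(3/5) = 10/57.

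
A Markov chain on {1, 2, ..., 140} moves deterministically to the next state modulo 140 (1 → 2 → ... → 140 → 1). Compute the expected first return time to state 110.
E[T_110 | X_0 = 110] = 140

The chain cycles deterministically, so starting at state 110 it returns in exactly 140 steps. Equivalently, the stationary distribution is uniform π_j = 1/140 for every state j, so by Kac's formula E[T_110] = 1/π_110 = 140.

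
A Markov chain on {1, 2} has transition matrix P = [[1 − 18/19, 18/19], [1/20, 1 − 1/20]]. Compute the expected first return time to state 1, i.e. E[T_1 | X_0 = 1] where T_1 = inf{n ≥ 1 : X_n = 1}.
E[T_1 | X_0 = 1] = 1/π_1 = 379/19

For an irreducible recurrent Markov chain with stationary distribution π, E[T_i | X_0 = i] = 1/π_i (Kac's formula). Here π_1 = (1/20)/(18/19 + 1/20) = (1/20)/(379/380) = 19/379, so E[T_1 | X_0 = 1] = 1/π_1 = (18/19 + 1/20)/(1/20) = (379/380)/(1/20) = 379/19.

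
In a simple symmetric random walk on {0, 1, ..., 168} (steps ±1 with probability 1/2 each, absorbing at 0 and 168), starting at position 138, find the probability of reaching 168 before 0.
P(hit 168 before 0) = 138/168 = 23/28

Let u_k = P(hit 168 before 0 | start at k). Then u_0 = 0, u_168 = 1, and u_k = u_{k-1}/2 + u_{k+1}/2 for 1 ≤ k ≤ 167. This harmonic recurrence is solved by u_k = k/168, giving u_138 = 138/168 = 23/28.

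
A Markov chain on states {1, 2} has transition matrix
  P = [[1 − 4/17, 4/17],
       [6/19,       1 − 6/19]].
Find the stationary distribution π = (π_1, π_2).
π_1 = 51/89, π_2 = 38/89

Solve πP = π with π_1 + π_2 = 1. From πP = π: π_1 · (1 − 4/17) + π_2 · 6/19 = π_1 ⇒ π_2 · 6/19 = π_1 · 4/17 ⇒ π_2/π_1 = (4/17)/(6/19) = 38/51. Together with π_1 + π_2 = 1:
  π_1 = (6/19)/(4/17 + 6/19) = (6/19)/(178/323) = 51/89,
  π_2 = (4/17)/(4/17 + 6/19) = (4/17)/(178/323) = 38/89.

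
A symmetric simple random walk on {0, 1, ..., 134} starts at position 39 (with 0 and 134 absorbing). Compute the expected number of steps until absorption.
E[τ | X_0 = 39] = 3705

Let v_k = E[τ | X_0 = k]. Boundary: v_0 = v_134 = 0. Recurrence: v_k = 1 + (v_{k-1} + v_{k+1})/2 for 1 ≤ k ≤ 133. The particular solution to v_k − (v_{k-1} + v_{k+1})/2 = 1 is v_k = −k^2. Adding homogeneous solution A + B k and matching boundaries gives v_k = k (134 − k). Substituting k = 39: v_39 = 39 · 95 = 3705.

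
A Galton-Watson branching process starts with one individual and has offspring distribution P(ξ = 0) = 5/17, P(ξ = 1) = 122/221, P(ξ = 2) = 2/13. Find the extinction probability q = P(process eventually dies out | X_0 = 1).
q = 1

Mean offspring μ = 0·5/17 + 1·122/221 + 2·2/13 = 190/221 ≤ 1. For μ ≤ 1 with offspring not concentrated at 1, the Galton-Watson process goes extinct almost surely, so q = 1.
(Algebraic check: The pgf is f(s) = 5/17 + 122/221·s + 2/13·s². The extinction probability q is the smallest fixed point of f in [0, 1]. Setting s = f(s):
  2/13·s² + (122/221 − 1)·s + 5/17 = 0
  2/13·s² − (5/17 + 2/13)·s + 5/17 = 0
which factors as (s − 1)·(2/13·s − 5/17) = 0, giving roots s = 1 and s = (5/17)/(2/13) = 65/34. Since 65/34 ≥ 1, the smallest root in [0, 1] is s = 1.)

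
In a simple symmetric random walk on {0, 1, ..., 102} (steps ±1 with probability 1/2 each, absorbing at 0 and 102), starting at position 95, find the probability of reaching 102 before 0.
P(hit 102 before 0) = 95/102

Let u_k = P(hit 102 before 0 | start at k). Then u_0 = 0, u_102 = 1, and u_k = u_{k-1}/2 + u_{k+1}/2 for 1 ≤ k ≤ 101. This harmonic recurrence is solved by u_k = k/102, giving u_95 = 95/102.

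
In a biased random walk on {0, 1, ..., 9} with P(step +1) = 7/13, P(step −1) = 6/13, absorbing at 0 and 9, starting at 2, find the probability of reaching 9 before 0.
P(hit 9 before 0) = (1 − (6/7)^2) / (1 − (6/7)^9) = 10706059/30275911

Let u_k denote P(reach 9 before 0 | start at k). Boundary: u_0 = 0, u_9 = 1. Recurrence: u_k = 7/13·u_{k+1} + 6/13·u_{k-1} for 1 ≤ k ≤ 8. Try u_k = A + B·r^k with r = q/p = (6/13)/(7/13) = 6/7. Substitution satisfies the recurrence; boundary conditions give:
  u_k = (1 − r^k) / (1 − r^N) = (1 − (6/7)^2) / (1 − (6/7)^9) = 10706059/30275911.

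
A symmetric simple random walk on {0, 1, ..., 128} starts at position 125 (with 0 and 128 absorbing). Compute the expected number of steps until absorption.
E[τ | X_0 = 125] = 375

Let v_k = E[τ | X_0 = k]. Boundary: v_0 = v_128 = 0. Recurrence: v_k = 1 + (v_{k-1} + v_{k+1})/2 for 1 ≤ k ≤ 127. The particular solution to v_k − (v_{k-1} + v_{k+1})/2 = 1 is v_k = −k^2. Adding homogeneous solution A + B k and matching boundaries gives v_k = k (128 − k). Substituting k = 125: v_125 = 125 · 3 = 375.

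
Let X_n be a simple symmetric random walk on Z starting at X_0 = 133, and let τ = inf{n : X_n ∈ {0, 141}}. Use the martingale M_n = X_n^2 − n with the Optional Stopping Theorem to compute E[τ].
E[τ] = 1064

M_n = X_n^2 − n is a martingale (since E[X_{n+1}^2 | F_n] = X_n^2 + 1). By OST (τ has finite mean in a bounded region), E[M_τ] = E[M_0] = X_0^2 − 0 = 133^2 = 17689. Also E[M_τ] = E[X_τ^2] − E[τ]. The walk exits at 0 or 141, with P(hit 141 first) = 133/141, so E[X_τ^2] = 141^2 · 133/141 + 0 = 18753. Thus E[τ] = E[X_τ^2] − E[M_τ] = 18753 − 17689 = 1064 = 133(141 − 133) = 1064.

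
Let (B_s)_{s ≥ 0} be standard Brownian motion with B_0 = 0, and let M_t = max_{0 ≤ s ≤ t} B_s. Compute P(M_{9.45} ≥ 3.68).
P(M_{9.45} ≥ 3.68) = 2·P(B_{9.45} ≥ 3.68) = 2(1 − Φ(3.68/√9.45)) ≈ 0.2313

By the reflection principle for Brownian motion, P(M_t ≥ a) = 2 · P(B_t ≥ a) for a ≥ 0. Since B_t ~ N(0, t), P(B_t ≥ 3.68) = 1 − Φ(3.68/√t) = 1 − Φ(3.68/√9.45) = 1 − Φ(1.1971). So
  P(M_{9.45} ≥ 3.68) = 2(1 − Φ(1.1971)) ≈ 0.2313.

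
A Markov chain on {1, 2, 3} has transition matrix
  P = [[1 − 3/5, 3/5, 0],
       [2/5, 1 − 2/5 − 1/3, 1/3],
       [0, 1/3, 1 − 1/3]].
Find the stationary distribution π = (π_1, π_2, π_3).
π = (1/4, 3/8, 3/8)

This is a birth-death chain on three states, which satisfies detailed balance: π_1 · P_{12} = π_2 · P_{21} and π_2 · P_{23} = π_3 · P_{32}.
From π_1 · 3/5 = π_2 · 2/5: π_2/π_1 = (3/5)/(2/5) = 3/2.
From π_2 · 1/3 = π_3 · 1/3: π_3/π_2 = (1/3)/(1/3) = 1.
Take π_1 proportional to 1; then unnormalized π = (1, 3/2, 3/2). Normalize by dividing by the sum 4:
  π = (1/4, 3/8, 3/8).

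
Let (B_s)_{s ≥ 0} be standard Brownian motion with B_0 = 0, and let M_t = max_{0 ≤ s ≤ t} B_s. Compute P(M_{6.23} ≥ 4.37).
P(M_{6.23} ≥ 4.37) = 2·P(B_{6.23} ≥ 4.37) = 2(1 − Φ(4.37/√6.23)) ≈ 0.0800

By the reflection principle for Brownian motion, P(M_t ≥ a) = 2 · P(B_t ≥ a) for a ≥ 0. Since B_t ~ N(0, t), P(B_t ≥ 4.37) = 1 − Φ(4.37/√t) = 1 − Φ(4.37/√6.23) = 1 − Φ(1.7508). So
  P(M_{6.23} ≥ 4.37) = 2(1 − Φ(1.7508)) ≈ 0.0800.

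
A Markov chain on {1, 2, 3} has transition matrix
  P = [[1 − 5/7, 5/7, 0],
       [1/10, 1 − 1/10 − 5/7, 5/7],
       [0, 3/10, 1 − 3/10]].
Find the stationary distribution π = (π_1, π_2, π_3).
π = (147/3697, 1050/3697, 2500/3697)

This is a birth-death chain on three states, which satisfies detailed balance: π_1 · P_{12} = π_2 · P_{21} and π_2 · P_{23} = π_3 · P_{32}.
From π_1 · 5/7 = π_2 · 1/10: π_2/π_1 = (5/7)/(1/10) = 50/7.
From π_2 · 5/7 = π_3 · 3/10: π_3/π_2 = (5/7)/(3/10) = 50/21.
Take π_1 proportional to 1; then unnormalized π = (1, 50/7, 2500/147). Normalize by dividing by the sum 3697/147:
  π = (147/3697, 1050/3697, 2500/3697).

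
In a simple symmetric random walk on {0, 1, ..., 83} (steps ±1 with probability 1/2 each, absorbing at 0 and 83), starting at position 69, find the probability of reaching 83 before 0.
P(hit 83 before 0) = 69/83

Let u_k = P(hit 83 before 0 | start at k). Then u_0 = 0, u_83 = 1, and u_k = u_{k-1}/2 + u_{k+1}/2 for 1 ≤ k ≤ 82. This harmonic recurrence is solved by u_k = k/83, giving u_69 = 69/83.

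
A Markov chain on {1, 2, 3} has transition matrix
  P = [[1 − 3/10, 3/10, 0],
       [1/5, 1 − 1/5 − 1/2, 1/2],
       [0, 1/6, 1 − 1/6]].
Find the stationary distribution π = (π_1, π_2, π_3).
π = (1/7, 3/14, 9/14)

This is a birth-death chain on three states, which satisfies detailed balance: π_1 · P_{12} = π_2 · P_{21} and π_2 · P_{23} = π_3 · P_{32}.
From π_1 · 3/10 = π_2 · 1/5: π_2/π_1 = (3/10)/(1/5) = 3/2.
From π_2 · 1/2 = π_3 · 1/6: π_3/π_2 = (1/2)/(1/6) = 3.
Take π_1 proportional to 1; then unnormalized π = (1, 3/2, 9/2). Normalize by dividing by the sum 7:
  π = (1/7, 3/14, 9/14).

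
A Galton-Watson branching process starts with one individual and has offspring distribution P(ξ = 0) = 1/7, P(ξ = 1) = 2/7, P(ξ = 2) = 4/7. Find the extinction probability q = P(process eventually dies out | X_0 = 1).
q = 1/4

The pgf is f(s) = 1/7 + 2/7·s + 4/7·s². The extinction probability q is the smallest fixed point of f in [0, 1]. Setting s = f(s):
  4/7·s² + (2/7 − 1)·s + 1/7 = 0
  4/7·s² − (1/7 + 4/7)·s + 1/7 = 0
which factors as (s − 1)·(4/7·s − 1/7) = 0, giving roots s = 1 and s = (1/7)/(4/7) = 1/4.
Mean offspring μ = 2/7 + 2·4/7 = 10/7 > 1 (supercritical), so q < 1. The extinction probability is the smaller root: q = (1/7)/(4/7) = 1/4.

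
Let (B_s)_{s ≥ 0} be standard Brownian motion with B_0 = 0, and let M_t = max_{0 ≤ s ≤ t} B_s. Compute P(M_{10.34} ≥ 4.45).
P(M_{10.34} ≥ 4.45) = 2·P(B_{10.34} ≥ 4.45) = 2(1 − Φ(4.45/√10.34)) ≈ 0.1664

By the reflection principle for Brownian motion, P(M_t ≥ a) = 2 · P(B_t ≥ a) for a ≥ 0. Since B_t ~ N(0, t), P(B_t ≥ 4.45) = 1 − Φ(4.45/√t) = 1 − Φ(4.45/√10.34) = 1 − Φ(1.3839). So
  P(M_{10.34} ≥ 4.45) = 2(1 − Φ(1.3839)) ≈ 0.1664.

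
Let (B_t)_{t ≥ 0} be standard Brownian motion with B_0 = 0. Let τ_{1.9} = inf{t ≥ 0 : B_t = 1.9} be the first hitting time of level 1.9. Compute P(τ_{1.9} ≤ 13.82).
P(τ_{1.9} ≤ 13.82) = 2(1 − Φ(1.9/√13.82)) = 2(1 − Φ(0.5111)) ≈ 0.6093

By the reflection principle for standard BM, P(τ_b ≤ t) = 2 · P(B_t ≥ b). Since B_t ~ N(0, t), P(B_t ≥ 1.9) = 1 − Φ(1.9/√t) = 1 − Φ(1.9/√13.82) = 1 − Φ(0.5111) ≈ 0.30464. Doubling: P(τ_{1.9} ≤ 13.82) ≈ 2 · 0.30464 = 0.60928 ≈ 0.6093.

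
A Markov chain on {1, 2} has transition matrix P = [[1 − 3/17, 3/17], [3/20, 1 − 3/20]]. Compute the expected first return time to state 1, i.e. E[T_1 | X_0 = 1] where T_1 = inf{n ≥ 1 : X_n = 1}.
E[T_1 | X_0 = 1] = 1/π_1 = 37/17

For an irreducible recurrent Markov chain with stationary distribution π, E[T_i | X_0 = i] = 1/π_i (Kac's formula). Here π_1 = (3/20)/(3/17 + 3/20) = (3/20)/(111/340) = 17/37, so E[T_1 | X_0 = 1] = 1/π_1 = (3/17 + 3/20)/(3/20) = (111/340)/(3/20) = 37/17.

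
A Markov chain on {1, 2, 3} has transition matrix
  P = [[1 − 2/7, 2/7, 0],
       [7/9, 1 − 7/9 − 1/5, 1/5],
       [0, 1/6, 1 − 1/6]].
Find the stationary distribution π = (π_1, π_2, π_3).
π = (245/443, 90/443, 108/443)

This is a birth-death chain on three states, which satisfies detailed balance: π_1 · P_{12} = π_2 · P_{21} and π_2 · P_{23} = π_3 · P_{32}.
From π_1 · 2/7 = π_2 · 7/9: π_2/π_1 = (2/7)/(7/9) = 18/49.
From π_2 · 1/5 = π_3 · 1/6: π_3/π_2 = (1/5)/(1/6) = 6/5.
Take π_1 proportional to 1; then unnormalized π = (1, 18/49, 108/245). Normalize by dividing by the sum 443/245:
  π = (245/443, 90/443, 108/443).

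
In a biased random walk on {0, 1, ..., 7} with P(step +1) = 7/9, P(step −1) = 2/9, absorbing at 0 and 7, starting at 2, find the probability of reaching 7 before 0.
P(hit 7 before 0) = (1 − (2/7)^2) / (1 − (2/7)^7) = 151263/164683

Let u_k denote P(reach 7 before 0 | start at k). Boundary: u_0 = 0, u_7 = 1. Recurrence: u_k = 7/9·u_{k+1} + 2/9·u_{k-1} for 1 ≤ k ≤ 6. Try u_k = A + B·r^k with r = q/p = (2/9)/(7/9) = 2/7. Substitution satisfies the recurrence; boundary conditions give:
  u_k = (1 − r^k) / (1 − r^N) = (1 − (2/7)^2) / (1 − (2/7)^7) = 151263/164683.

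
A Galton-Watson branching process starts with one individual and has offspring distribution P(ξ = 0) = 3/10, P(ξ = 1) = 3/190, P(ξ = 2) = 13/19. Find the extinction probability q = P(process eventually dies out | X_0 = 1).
q = 57/130

The pgf is f(s) = 3/10 + 3/190·s + 13/19·s². The extinction probability q is the smallest fixed point of f in [0, 1]. Setting s = f(s):
  13/19·s² + (3/190 − 1)·s + 3/10 = 0
  13/19·s² − (3/10 + 13/19)·s + 3/10 = 0
which factors as (s − 1)·(13/19·s − 3/10) = 0, giving roots s = 1 and s = (3/10)/(13/19) = 57/130.
Mean offspring μ = 3/190 + 2·13/19 = 263/190 > 1 (supercritical), so q < 1. The extinction probability is the smaller root: q = (3/10)/(13/19) = 57/130.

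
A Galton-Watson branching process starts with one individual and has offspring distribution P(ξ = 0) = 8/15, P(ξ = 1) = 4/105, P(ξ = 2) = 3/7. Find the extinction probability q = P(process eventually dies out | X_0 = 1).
q = 1

Mean offspring μ = 0·8/15 + 1·4/105 + 2·3/7 = 94/105 ≤ 1. For μ ≤ 1 with offspring not concentrated at 1, the Galton-Watson process goes extinct almost surely, so q = 1.
(Algebraic check: The pgf is f(s) = 8/15 + 4/105·s + 3/7·s². The extinction probability q is the smallest fixed point of f in [0, 1]. Setting s = f(s):
  3/7·s² + (4/105 − 1)·s + 8/15 = 0
  3/7·s² − (8/15 + 3/7)·s + 8/15 = 0
which factors as (s − 1)·(3/7·s − 8/15) = 0, giving roots s = 1 and s = (8/15)/(3/7) = 56/45. Since 56/45 ≥ 1, the smallest root in [0, 1] is s = 1.)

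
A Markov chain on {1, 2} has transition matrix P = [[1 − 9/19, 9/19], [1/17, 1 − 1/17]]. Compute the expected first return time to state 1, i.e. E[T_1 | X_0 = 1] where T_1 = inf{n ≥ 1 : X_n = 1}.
E[T_1 | X_0 = 1] = 1/π_1 = 172/19

For an irreducible recurrent Markov chain with stationary distribution π, E[T_i | X_0 = i] = 1/π_i (Kac's formula). Here π_1 = (1/17)/(9/19 + 1/17) = (1/17)/(172/323) = 19/172, so E[T_1 | X_0 = 1] = 1/π_1 = (9/19 + 1/17)/(1/17) = (172/323)/(1/17) = 172/19.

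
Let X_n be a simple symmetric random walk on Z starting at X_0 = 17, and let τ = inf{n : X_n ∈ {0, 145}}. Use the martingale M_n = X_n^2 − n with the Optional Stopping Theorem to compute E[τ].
E[τ] = 2176

M_n = X_n^2 − n is a martingale (since E[X_{n+1}^2 | F_n] = X_n^2 + 1). By OST (τ has finite mean in a bounded region), E[M_τ] = E[M_0] = X_0^2 − 0 = 17^2 = 289. Also E[M_τ] = E[X_τ^2] − E[τ]. The walk exits at 0 or 145, with P(hit 145 first) = 17/145, so E[X_τ^2] = 145^2 · 17/145 + 0 = 2465. Thus E[τ] = E[X_τ^2] − E[M_τ] = 2465 − 289 = 2176 = 17(145 − 17) = 2176.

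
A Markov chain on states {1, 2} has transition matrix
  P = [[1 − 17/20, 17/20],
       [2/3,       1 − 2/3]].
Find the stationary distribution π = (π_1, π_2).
π_1 = 40/91, π_2 = 51/91

Solve πP = π with π_1 + π_2 = 1. From πP = π: π_1 · (1 − 17/20) + π_2 · 2/3 = π_1 ⇒ π_2 · 2/3 = π_1 · 17/20 ⇒ π_2/π_1 = (17/20)/(2/3) = 51/40. Together with π_1 + π_2 = 1:
  π_1 = (2/3)/(17/20 + 2/3) = (2/3)/(91/60) = 40/91,
  π_2 = (17/20)/(17/20 + 2/3) = (17/20)/(91/60) = 51/91.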